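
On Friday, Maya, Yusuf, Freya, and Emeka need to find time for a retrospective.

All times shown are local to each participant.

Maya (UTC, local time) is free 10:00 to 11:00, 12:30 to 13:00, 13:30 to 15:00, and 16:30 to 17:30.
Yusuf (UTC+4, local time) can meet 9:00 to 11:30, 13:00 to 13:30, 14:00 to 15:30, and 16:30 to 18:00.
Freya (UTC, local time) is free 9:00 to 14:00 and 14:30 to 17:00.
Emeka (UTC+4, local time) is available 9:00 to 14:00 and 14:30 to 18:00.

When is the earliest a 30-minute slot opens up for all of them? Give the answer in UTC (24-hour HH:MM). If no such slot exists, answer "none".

10:30

Maya → UTC: 10:00–11:00, 12:30–13:00, 13:30–15:00, 16:30–17:30.
Yusuf → UTC: 05:00–07:30, 09:00–09:30, 10:00–11:30, 12:30–14:00.
Freya → UTC: 09:00–14:00, 14:30–17:00.
Emeka → UTC: 05:00–10:00, 10:30–14:00.
Maya ∩ Yusuf: 10:00–11:00, 12:30–13:00, 13:30–14:00.
Maya ∩ Yusuf ∩ Freya: 10:00–11:00, 12:30–13:00, 13:30–14:00.
Maya ∩ Yusuf ∩ Freya ∩ Emeka: 10:30–11:00, 12:30–13:00, 13:30–14:00.
Windows ≥ 30 min: 10:30–11:00, 12:30–13:00, 13:30–14:00.
Earliest such window starts at 10:30.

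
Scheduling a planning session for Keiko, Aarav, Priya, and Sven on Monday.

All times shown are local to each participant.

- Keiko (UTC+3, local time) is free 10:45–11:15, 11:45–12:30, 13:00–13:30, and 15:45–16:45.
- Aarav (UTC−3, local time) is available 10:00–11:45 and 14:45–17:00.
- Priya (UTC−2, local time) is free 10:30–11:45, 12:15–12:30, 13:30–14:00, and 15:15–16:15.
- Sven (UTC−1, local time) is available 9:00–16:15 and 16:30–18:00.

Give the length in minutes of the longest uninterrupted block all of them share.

45 minutes

Keiko → UTC: 07:45–08:15, 08:45–09:30, 10:00–10:30, 12:45–13:45.
Aarav → UTC: 13:00–14:45, 17:45–20:00.
Priya → UTC: 12:30–13:45, 14:15–14:30, 15:30–16:00, 17:15–18:15.
Sven → UTC: 10:00–17:15, 17:30–19:00.
Keiko ∩ Aarav: 13:00–13:45.
Keiko ∩ Aarav ∩ Priya: 13:00–13:45.
Keiko ∩ Aarav ∩ Priya ∩ Sven: 13:00–13:45.
Single common window of 45 minutes.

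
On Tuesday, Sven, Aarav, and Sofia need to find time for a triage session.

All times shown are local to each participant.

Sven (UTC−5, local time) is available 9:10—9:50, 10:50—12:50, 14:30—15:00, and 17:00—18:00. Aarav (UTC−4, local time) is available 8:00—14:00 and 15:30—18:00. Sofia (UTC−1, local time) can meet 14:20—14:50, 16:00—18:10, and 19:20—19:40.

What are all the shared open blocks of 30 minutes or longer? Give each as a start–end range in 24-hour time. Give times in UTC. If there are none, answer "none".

Sven → UTC: 14:10–14:50, 15:50–17:50, 19:30–20:00, 22:00–23:00.
Aarav → UTC: 12:00–18:00, 19:30–22:00.
Sofia → UTC: 15:20–15:50, 17:00–19:10, 20:20–20:40.
Sven ∩ Aarav: 14:10–14:50, 15:50–17:50, 19:30–20:00.
Sven ∩ Aarav ∩ Sofia: 17:00–17:50.
Windows ≥ 30 min: 17:00–17:50.

17:00–17:50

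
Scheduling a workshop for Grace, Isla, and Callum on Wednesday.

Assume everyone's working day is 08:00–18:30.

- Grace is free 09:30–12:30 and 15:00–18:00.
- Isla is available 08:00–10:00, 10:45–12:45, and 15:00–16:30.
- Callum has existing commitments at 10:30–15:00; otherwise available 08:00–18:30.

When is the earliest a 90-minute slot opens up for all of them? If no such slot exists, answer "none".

Callum free within 08:00–18:30: 08:00–10:30, 15:00–18:30.
Grace ∩ Isla: 09:30–10:00, 10:45–12:30, 15:00–16:30.
Grace ∩ Isla ∩ Callum: 09:30–10:00, 15:00–16:30.
Windows ≥ 90 min: 15:00–16:30.
Earliest such window starts at 15:00.

15:00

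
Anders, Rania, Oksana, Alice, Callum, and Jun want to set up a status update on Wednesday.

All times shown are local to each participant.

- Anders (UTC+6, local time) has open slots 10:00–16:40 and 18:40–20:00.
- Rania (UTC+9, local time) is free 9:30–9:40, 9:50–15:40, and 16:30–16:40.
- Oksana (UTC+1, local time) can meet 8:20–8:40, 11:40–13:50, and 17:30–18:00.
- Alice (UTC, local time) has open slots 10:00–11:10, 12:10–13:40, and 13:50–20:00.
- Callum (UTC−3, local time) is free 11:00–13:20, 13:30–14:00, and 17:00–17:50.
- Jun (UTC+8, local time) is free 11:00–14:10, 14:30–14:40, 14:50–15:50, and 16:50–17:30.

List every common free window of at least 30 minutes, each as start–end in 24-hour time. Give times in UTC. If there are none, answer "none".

none

Anders → UTC: 04:00–10:40, 12:40–14:00.
Rania → UTC: 00:30–00:40, 00:50–06:40, 07:30–07:40.
Oksana → UTC: 07:20–07:40, 10:40–12:50, 16:30–17:00.
Alice → UTC: 10:00–11:10, 12:10–13:40, 13:50–20:00.
Callum → UTC: 14:00–16:20, 16:30–17:00, 20:00–20:50.
Jun → UTC: 03:00–06:10, 06:30–06:40, 06:50–07:50, 08:50–09:30.
Anders ∩ Rania: 04:00–06:40, 07:30–07:40.
Anders ∩ Rania ∩ Oksana: 07:30–07:40.
Anders ∩ Rania ∩ Oksana ∩ Alice: (none).
Anders ∩ Rania ∩ Oksana ∩ Alice ∩ Callum: (none).
Anders ∩ Rania ∩ Oksana ∩ Alice ∩ Callum ∩ Jun: (none).
Windows ≥ 30 min: (none).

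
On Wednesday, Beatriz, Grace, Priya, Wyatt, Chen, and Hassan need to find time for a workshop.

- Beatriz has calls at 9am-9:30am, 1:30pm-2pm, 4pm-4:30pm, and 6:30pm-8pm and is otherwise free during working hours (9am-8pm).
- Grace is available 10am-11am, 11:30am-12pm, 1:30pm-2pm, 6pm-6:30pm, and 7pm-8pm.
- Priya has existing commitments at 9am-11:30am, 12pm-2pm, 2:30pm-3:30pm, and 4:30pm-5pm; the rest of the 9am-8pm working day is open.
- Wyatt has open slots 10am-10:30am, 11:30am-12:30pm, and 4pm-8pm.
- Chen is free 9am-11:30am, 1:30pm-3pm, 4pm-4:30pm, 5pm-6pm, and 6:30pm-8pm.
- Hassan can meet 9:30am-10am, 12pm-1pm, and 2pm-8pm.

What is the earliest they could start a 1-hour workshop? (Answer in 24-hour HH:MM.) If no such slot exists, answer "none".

none

Beatriz free within 09:00–20:00: 09:30–13:30, 14:00–16:00, 16:30–18:30.
Priya free within 09:00–20:00: 11:30–12:00, 14:00–14:30, 15:30–16:30, 17:00–20:00.
Beatriz ∩ Grace: 10:00–11:00, 11:30–12:00, 18:00–18:30.
Beatriz ∩ Grace ∩ Priya: 11:30–12:00, 18:00–18:30.
Beatriz ∩ Grace ∩ Priya ∩ Wyatt: 11:30–12:00, 18:00–18:30.
Beatriz ∩ Grace ∩ Priya ∩ Wyatt ∩ Chen: (none).
Beatriz ∩ Grace ∩ Priya ∩ Wyatt ∩ Chen ∩ Hassan: (none).
Windows ≥ 60 min: (none).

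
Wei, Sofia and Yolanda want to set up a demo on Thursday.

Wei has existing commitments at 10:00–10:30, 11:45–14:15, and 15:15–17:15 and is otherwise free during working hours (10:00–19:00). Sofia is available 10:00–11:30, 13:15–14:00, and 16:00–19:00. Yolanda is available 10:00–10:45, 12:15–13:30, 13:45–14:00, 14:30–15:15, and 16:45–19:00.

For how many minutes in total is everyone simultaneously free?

120 minutes

Wei free within 10:00–19:00: 10:30–11:45, 14:15–15:15, 17:15–19:00.
Wei ∩ Sofia: 10:30–11:30, 17:15–19:00.
Wei ∩ Sofia ∩ Yolanda: 10:30–10:45, 17:15–19:00.
Total common minutes: 15 + 105 = 120.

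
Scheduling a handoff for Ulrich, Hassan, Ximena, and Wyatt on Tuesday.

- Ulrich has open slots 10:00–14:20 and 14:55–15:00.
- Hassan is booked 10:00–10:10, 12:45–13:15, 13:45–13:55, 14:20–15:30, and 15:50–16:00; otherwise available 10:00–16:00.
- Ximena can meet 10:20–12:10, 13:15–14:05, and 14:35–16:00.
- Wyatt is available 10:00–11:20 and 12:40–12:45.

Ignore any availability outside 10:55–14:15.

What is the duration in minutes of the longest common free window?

25 minutes

Hassan free within 10:00–16:00: 10:10–12:45, 13:15–13:45, 13:55–14:20, 15:30–15:50.
Ulrich ∩ Hassan: 10:10–12:45, 13:15–13:45, 13:55–14:20.
Ulrich ∩ Hassan ∩ Ximena: 10:20–12:10, 13:15–13:45, 13:55–14:05.
Ulrich ∩ Hassan ∩ Ximena ∩ Wyatt: 10:20–11:20.
Restricted to 10:55–14:15: 10:55–11:20.
Single common window of 25 minutes.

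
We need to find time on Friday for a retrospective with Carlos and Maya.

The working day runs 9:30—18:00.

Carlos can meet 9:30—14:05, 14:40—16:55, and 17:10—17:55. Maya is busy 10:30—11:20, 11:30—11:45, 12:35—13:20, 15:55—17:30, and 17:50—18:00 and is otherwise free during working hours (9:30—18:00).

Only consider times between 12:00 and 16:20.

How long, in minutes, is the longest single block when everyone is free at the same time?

75 minutes

Maya free within 09:30–18:00: 09:30–10:30, 11:20–11:30, 11:45–12:35, 13:20–15:55, 17:30–17:50.
Carlos ∩ Maya: 09:30–10:30, 11:20–11:30, 11:45–12:35, 13:20–14:05, 14:40–15:55, 17:30–17:50.
Restricted to 12:00–16:20: 12:00–12:35, 13:20–14:05, 14:40–15:55.
Common window lengths: 35, 45, 75 min; longest is 75.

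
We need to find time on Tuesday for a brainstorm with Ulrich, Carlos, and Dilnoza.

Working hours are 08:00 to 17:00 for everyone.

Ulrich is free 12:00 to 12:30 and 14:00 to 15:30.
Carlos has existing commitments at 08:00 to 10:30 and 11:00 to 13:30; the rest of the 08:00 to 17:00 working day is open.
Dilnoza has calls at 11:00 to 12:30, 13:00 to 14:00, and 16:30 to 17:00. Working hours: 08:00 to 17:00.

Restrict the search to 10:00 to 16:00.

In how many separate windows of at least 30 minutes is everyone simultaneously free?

Carlos free within 08:00–17:00: 10:30–11:00, 13:30–17:00.
Dilnoza free within 08:00–17:00: 08:00–11:00, 12:30–13:00, 14:00–16:30.
Ulrich ∩ Carlos: 14:00–15:30.
Ulrich ∩ Carlos ∩ Dilnoza: 14:00–15:30.
Restricted to 10:00–16:00: 14:00–15:30.
Windows ≥ 30 min: 14:00–15:30.
That's 1 window.

1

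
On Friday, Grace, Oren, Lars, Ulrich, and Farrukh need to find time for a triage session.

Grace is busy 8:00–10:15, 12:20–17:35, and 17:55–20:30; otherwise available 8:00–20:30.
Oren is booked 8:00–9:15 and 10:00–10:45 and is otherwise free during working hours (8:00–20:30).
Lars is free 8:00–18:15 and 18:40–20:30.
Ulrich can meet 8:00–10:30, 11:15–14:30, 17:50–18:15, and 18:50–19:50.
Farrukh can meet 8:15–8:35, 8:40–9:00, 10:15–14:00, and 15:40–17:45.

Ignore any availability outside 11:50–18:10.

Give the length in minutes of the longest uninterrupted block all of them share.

Grace free within 08:00–20:30: 10:15–12:20, 17:35–17:55.
Oren free within 08:00–20:30: 09:15–10:00, 10:45–20:30.
Grace ∩ Oren: 10:45–12:20, 17:35–17:55.
Grace ∩ Oren ∩ Lars: 10:45–12:20, 17:35–17:55.
Grace ∩ Oren ∩ Lars ∩ Ulrich: 11:15–12:20, 17:50–17:55.
Grace ∩ Oren ∩ Lars ∩ Ulrich ∩ Farrukh: 11:15–12:20.
Restricted to 11:50–18:10: 11:50–12:20.
Single common window of 30 minutes.

30 minutes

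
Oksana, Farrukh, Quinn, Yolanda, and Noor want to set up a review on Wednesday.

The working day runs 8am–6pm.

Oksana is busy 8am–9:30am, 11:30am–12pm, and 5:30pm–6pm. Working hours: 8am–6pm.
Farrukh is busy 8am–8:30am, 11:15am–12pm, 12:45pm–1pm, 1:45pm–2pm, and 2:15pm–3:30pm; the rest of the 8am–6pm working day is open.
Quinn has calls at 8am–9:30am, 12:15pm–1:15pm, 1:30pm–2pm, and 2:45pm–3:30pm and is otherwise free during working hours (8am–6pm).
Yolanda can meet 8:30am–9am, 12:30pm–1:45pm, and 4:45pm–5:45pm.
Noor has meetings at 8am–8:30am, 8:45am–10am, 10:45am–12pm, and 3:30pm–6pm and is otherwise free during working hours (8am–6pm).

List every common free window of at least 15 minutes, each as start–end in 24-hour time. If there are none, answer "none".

Oksana free within 08:00–18:00: 09:30–11:30, 12:00–17:30.
Farrukh free within 08:00–18:00: 08:30–11:15, 12:00–12:45, 13:00–13:45, 14:00–14:15, 15:30–18:00.
Quinn free within 08:00–18:00: 09:30–12:15, 13:15–13:30, 14:00–14:45, 15:30–18:00.
Noor free within 08:00–18:00: 08:30–08:45, 10:00–10:45, 12:00–15:30.
Oksana ∩ Farrukh: 09:30–11:15, 12:00–12:45, 13:00–13:45, 14:00–14:15, 15:30–17:30.
Oksana ∩ Farrukh ∩ Quinn: 09:30–11:15, 12:00–12:15, 13:15–13:30, 14:00–14:15, 15:30–17:30.
Oksana ∩ Farrukh ∩ Quinn ∩ Yolanda: 13:15–13:30, 16:45–17:30.
Oksana ∩ Farrukh ∩ Quinn ∩ Yolanda ∩ Noor: 13:15–13:30.
Windows ≥ 15 min: 13:15–13:30.

13:15–13:30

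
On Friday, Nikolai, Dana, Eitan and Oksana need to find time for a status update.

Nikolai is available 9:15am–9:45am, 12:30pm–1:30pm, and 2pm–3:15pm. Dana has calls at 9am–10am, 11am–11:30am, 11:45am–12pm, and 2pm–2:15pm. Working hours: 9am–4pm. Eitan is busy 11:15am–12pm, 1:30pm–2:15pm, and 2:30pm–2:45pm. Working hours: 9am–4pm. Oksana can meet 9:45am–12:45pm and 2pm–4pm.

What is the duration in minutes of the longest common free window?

30 minutes

Dana free within 09:00–16:00: 10:00–11:00, 11:30–11:45, 12:00–14:00, 14:15–16:00.
Eitan free within 09:00–16:00: 09:00–11:15, 12:00–13:30, 14:15–14:30, 14:45–16:00.
Nikolai ∩ Dana: 12:30–13:30, 14:15–15:15.
Nikolai ∩ Dana ∩ Eitan: 12:30–13:30, 14:15–14:30, 14:45–15:15.
Nikolai ∩ Dana ∩ Eitan ∩ Oksana: 12:30–12:45, 14:15–14:30, 14:45–15:15.
Common window lengths: 15, 15, 30 min; longest is 30.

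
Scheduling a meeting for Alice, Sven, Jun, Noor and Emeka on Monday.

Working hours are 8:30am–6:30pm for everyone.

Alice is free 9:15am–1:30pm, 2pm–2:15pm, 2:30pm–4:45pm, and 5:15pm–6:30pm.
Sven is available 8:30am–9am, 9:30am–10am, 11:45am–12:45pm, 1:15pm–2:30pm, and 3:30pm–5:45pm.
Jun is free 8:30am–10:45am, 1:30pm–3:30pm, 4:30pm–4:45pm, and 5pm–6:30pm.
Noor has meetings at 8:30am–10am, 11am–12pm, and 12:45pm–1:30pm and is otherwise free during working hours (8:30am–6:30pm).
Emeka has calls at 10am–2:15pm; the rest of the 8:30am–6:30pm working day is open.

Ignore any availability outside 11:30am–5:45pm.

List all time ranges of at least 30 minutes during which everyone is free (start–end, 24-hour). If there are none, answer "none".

17:15–17:45

Noor free within 08:30–18:30: 10:00–11:00, 12:00–12:45, 13:30–18:30.
Emeka free within 08:30–18:30: 08:30–10:00, 14:15–18:30.
Alice ∩ Sven: 09:30–10:00, 11:45–12:45, 13:15–13:30, 14:00–14:15, 15:30–16:45, 17:15–17:45.
Alice ∩ Sven ∩ Jun: 09:30–10:00, 14:00–14:15, 16:30–16:45, 17:15–17:45.
Alice ∩ Sven ∩ Jun ∩ Noor: 14:00–14:15, 16:30–16:45, 17:15–17:45.
Alice ∩ Sven ∩ Jun ∩ Noor ∩ Emeka: 16:30–16:45, 17:15–17:45.
Restricted to 11:30–17:45: 16:30–16:45, 17:15–17:45.
Windows ≥ 30 min: 17:15–17:45.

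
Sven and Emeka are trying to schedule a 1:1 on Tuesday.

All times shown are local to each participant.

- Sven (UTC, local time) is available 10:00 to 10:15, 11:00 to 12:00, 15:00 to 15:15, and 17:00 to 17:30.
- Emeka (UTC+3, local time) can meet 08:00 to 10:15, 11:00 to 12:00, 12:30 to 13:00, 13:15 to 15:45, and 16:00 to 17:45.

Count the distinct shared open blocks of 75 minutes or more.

Sven → UTC: 10:00–10:15, 11:00–12:00, 15:00–15:15, 17:00–17:30.
Emeka → UTC: 05:00–07:15, 08:00–09:00, 09:30–10:00, 10:15–12:45, 13:00–14:45.
Sven ∩ Emeka: 11:00–12:00.
Windows ≥ 75 min: (none).
That's 0 windows.

0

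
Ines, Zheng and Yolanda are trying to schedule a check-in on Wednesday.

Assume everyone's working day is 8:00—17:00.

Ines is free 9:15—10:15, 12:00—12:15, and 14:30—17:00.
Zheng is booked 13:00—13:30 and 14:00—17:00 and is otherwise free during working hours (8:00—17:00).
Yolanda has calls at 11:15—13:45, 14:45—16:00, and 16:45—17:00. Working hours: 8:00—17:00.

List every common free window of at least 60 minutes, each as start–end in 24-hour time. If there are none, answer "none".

Zheng free within 08:00–17:00: 08:00–13:00, 13:30–14:00.
Yolanda free within 08:00–17:00: 08:00–11:15, 13:45–14:45, 16:00–16:45.
Ines ∩ Zheng: 09:15–10:15, 12:00–12:15.
Ines ∩ Zheng ∩ Yolanda: 09:15–10:15.
Windows ≥ 60 min: 09:15–10:15.

09:15–10:15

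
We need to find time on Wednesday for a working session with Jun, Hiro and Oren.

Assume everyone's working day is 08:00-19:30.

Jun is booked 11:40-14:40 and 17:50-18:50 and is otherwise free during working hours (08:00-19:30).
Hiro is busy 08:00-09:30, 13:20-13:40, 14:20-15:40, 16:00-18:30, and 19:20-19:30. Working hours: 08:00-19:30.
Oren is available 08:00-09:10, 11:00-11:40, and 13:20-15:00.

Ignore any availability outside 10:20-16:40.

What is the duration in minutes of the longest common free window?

Jun free within 08:00–19:30: 08:00–11:40, 14:40–17:50, 18:50–19:30.
Hiro free within 08:00–19:30: 09:30–13:20, 13:40–14:20, 15:40–16:00, 18:30–19:20.
Jun ∩ Hiro: 09:30–11:40, 15:40–16:00, 18:50–19:20.
Jun ∩ Hiro ∩ Oren: 11:00–11:40.
Restricted to 10:20–16:40: 11:00–11:40.
Single common window of 40 minutes.

40 minutes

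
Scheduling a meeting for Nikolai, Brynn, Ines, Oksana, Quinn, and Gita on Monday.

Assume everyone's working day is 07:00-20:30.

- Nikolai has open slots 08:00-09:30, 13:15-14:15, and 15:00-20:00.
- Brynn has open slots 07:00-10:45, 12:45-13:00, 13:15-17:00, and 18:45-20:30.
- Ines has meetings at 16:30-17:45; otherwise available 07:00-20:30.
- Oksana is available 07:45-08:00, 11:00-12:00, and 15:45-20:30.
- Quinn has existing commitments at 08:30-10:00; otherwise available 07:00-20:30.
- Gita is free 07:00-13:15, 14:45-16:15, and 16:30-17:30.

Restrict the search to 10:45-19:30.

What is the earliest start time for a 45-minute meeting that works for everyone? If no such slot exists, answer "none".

none

Ines free within 07:00–20:30: 07:00–16:30, 17:45–20:30.
Quinn free within 07:00–20:30: 07:00–08:30, 10:00–20:30.
Nikolai ∩ Brynn: 08:00–09:30, 13:15–14:15, 15:00–17:00, 18:45–20:00.
Nikolai ∩ Brynn ∩ Ines: 08:00–09:30, 13:15–14:15, 15:00–16:30, 18:45–20:00.
Nikolai ∩ Brynn ∩ Ines ∩ Oksana: 15:45–16:30, 18:45–20:00.
Nikolai ∩ Brynn ∩ Ines ∩ Oksana ∩ Quinn: 15:45–16:30, 18:45–20:00.
Nikolai ∩ Brynn ∩ Ines ∩ Oksana ∩ Quinn ∩ Gita: 15:45–16:15.
Restricted to 10:45–19:30: 15:45–16:15.
Windows ≥ 45 min: (none).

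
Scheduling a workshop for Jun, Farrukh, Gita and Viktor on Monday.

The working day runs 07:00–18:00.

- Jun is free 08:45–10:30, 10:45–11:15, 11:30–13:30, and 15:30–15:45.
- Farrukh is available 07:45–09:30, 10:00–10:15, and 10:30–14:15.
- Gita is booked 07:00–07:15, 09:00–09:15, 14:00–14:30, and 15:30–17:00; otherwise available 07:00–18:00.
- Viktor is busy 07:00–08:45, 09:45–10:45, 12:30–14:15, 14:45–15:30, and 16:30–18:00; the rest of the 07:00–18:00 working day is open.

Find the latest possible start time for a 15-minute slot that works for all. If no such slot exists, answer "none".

Gita free within 07:00–18:00: 07:15–09:00, 09:15–14:00, 14:30–15:30, 17:00–18:00.
Viktor free within 07:00–18:00: 08:45–09:45, 10:45–12:30, 14:15–14:45, 15:30–16:30.
Jun ∩ Farrukh: 08:45–09:30, 10:00–10:15, 10:45–11:15, 11:30–13:30.
Jun ∩ Farrukh ∩ Gita: 08:45–09:00, 09:15–09:30, 10:00–10:15, 10:45–11:15, 11:30–13:30.
Jun ∩ Farrukh ∩ Gita ∩ Viktor: 08:45–09:00, 09:15–09:30, 10:45–11:15, 11:30–12:30.
Windows ≥ 15 min: 08:45–09:00, 09:15–09:30, 10:45–11:15, 11:30–12:30.
Latest start in the last window 11:30–12:30 is 12:30 − 15 min = 12:15.

12:15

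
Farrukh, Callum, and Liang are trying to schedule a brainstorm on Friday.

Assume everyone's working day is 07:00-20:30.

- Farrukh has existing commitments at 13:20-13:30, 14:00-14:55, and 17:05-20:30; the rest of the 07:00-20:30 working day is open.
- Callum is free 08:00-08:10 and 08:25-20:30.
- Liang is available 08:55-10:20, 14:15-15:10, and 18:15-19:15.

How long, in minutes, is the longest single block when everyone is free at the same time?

Farrukh free within 07:00–20:30: 07:00–13:20, 13:30–14:00, 14:55–17:05.
Farrukh ∩ Callum: 08:00–08:10, 08:25–13:20, 13:30–14:00, 14:55–17:05.
Farrukh ∩ Callum ∩ Liang: 08:55–10:20, 14:55–15:10.
Common window lengths: 85, 15 min; longest is 85.

85 minutes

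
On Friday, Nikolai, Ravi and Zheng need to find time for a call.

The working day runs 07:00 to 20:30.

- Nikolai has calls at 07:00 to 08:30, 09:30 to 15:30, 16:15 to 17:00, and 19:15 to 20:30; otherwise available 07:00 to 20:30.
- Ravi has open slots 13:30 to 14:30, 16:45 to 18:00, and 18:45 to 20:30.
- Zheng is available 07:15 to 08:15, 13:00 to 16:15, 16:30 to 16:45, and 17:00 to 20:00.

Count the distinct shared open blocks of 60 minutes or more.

Nikolai free within 07:00–20:30: 08:30–09:30, 15:30–16:15, 17:00–19:15.
Nikolai ∩ Ravi: 17:00–18:00, 18:45–19:15.
Nikolai ∩ Ravi ∩ Zheng: 17:00–18:00, 18:45–19:15.
Windows ≥ 60 min: 17:00–18:00.
That's 1 window.

1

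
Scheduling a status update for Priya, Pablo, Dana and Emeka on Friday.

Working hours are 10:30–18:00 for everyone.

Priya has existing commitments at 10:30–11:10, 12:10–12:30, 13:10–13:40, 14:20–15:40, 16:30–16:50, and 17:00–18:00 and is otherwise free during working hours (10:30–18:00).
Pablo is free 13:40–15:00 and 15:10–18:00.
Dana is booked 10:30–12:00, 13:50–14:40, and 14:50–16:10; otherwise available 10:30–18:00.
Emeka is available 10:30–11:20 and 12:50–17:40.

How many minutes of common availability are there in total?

Priya free within 10:30–18:00: 11:10–12:10, 12:30–13:10, 13:40–14:20, 15:40–16:30, 16:50–17:00.
Dana free within 10:30–18:00: 12:00–13:50, 14:40–14:50, 16:10–18:00.
Priya ∩ Pablo: 13:40–14:20, 15:40–16:30, 16:50–17:00.
Priya ∩ Pablo ∩ Dana: 13:40–13:50, 16:10–16:30, 16:50–17:00.
Priya ∩ Pablo ∩ Dana ∩ Emeka: 13:40–13:50, 16:10–16:30, 16:50–17:00.
Total common minutes: 10 + 20 + 10 = 40.

40 minutes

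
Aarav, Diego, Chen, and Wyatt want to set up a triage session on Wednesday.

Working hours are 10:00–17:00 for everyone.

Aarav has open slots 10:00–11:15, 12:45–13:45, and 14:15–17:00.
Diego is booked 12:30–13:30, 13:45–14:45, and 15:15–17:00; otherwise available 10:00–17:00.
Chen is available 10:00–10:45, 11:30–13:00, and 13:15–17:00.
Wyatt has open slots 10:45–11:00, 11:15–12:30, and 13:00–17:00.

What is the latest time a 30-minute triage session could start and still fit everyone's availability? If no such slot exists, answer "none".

14:45

Diego free within 10:00–17:00: 10:00–12:30, 13:30–13:45, 14:45–15:15.
Aarav ∩ Diego: 10:00–11:15, 13:30–13:45, 14:45–15:15.
Aarav ∩ Diego ∩ Chen: 10:00–10:45, 13:30–13:45, 14:45–15:15.
Aarav ∩ Diego ∩ Chen ∩ Wyatt: 13:30–13:45, 14:45–15:15.
Windows ≥ 30 min: 14:45–15:15.
Latest start in the last window 14:45–15:15 is 15:15 − 30 min = 14:45.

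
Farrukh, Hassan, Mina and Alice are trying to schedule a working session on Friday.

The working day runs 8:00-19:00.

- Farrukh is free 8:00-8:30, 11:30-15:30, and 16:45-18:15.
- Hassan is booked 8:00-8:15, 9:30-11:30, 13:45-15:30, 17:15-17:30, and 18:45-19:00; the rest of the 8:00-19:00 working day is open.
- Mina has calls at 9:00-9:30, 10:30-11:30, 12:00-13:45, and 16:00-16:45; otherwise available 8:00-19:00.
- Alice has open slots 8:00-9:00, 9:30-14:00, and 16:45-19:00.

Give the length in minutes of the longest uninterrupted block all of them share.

45 minutes

Hassan free within 08:00–19:00: 08:15–09:30, 11:30–13:45, 15:30–17:15, 17:30–18:45.
Mina free within 08:00–19:00: 08:00–09:00, 09:30–10:30, 11:30–12:00, 13:45–16:00, 16:45–19:00.
Farrukh ∩ Hassan: 08:15–08:30, 11:30–13:45, 16:45–17:15, 17:30–18:15.
Farrukh ∩ Hassan ∩ Mina: 08:15–08:30, 11:30–12:00, 16:45–17:15, 17:30–18:15.
Farrukh ∩ Hassan ∩ Mina ∩ Alice: 08:15–08:30, 11:30–12:00, 16:45–17:15, 17:30–18:15.
Common window lengths: 15, 30, 30, 45 min; longest is 45.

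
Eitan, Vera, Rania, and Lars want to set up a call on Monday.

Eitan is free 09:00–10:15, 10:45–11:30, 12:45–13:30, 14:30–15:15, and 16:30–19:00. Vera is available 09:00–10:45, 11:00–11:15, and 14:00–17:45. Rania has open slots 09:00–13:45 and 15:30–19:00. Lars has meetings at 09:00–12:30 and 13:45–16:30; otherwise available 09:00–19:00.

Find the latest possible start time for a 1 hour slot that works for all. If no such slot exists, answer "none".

Lars free within 09:00–19:00: 12:30–13:45, 16:30–19:00.
Eitan ∩ Vera: 09:00–10:15, 11:00–11:15, 14:30–15:15, 16:30–17:45.
Eitan ∩ Vera ∩ Rania: 09:00–10:15, 11:00–11:15, 16:30–17:45.
Eitan ∩ Vera ∩ Rania ∩ Lars: 16:30–17:45.
Windows ≥ 60 min: 16:30–17:45.
Latest start in the last window 16:30–17:45 is 17:45 − 60 min = 16:45.

16:45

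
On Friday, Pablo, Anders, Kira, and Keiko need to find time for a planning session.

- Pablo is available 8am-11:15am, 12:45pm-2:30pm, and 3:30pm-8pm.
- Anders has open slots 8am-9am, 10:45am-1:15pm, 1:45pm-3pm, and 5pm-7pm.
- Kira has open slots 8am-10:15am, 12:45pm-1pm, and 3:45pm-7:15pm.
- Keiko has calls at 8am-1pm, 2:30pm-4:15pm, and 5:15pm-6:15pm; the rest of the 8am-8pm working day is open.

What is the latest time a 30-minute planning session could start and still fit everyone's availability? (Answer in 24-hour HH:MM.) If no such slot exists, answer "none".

Keiko free within 08:00–20:00: 13:00–14:30, 16:15–17:15, 18:15–20:00.
Pablo ∩ Anders: 08:00–09:00, 10:45–11:15, 12:45–13:15, 13:45–14:30, 17:00–19:00.
Pablo ∩ Anders ∩ Kira: 08:00–09:00, 12:45–13:00, 17:00–19:00.
Pablo ∩ Anders ∩ Kira ∩ Keiko: 17:00–17:15, 18:15–19:00.
Windows ≥ 30 min: 18:15–19:00.
Latest start in the last window 18:15–19:00 is 19:00 − 30 min = 18:30.

18:30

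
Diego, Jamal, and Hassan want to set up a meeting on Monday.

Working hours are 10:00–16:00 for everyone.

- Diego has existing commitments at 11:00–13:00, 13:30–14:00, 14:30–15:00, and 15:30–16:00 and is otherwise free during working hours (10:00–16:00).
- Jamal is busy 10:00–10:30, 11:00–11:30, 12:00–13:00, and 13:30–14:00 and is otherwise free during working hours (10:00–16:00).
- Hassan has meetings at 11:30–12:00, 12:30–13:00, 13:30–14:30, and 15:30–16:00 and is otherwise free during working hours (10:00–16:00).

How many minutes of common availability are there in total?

Diego free within 10:00–16:00: 10:00–11:00, 13:00–13:30, 14:00–14:30, 15:00–15:30.
Jamal free within 10:00–16:00: 10:30–11:00, 11:30–12:00, 13:00–13:30, 14:00–16:00.
Hassan free within 10:00–16:00: 10:00–11:30, 12:00–12:30, 13:00–13:30, 14:30–15:30.
Diego ∩ Jamal: 10:30–11:00, 13:00–13:30, 14:00–14:30, 15:00–15:30.
Diego ∩ Jamal ∩ Hassan: 10:30–11:00, 13:00–13:30, 15:00–15:30.
Total common minutes: 30 + 30 + 30 = 90.

90 minutes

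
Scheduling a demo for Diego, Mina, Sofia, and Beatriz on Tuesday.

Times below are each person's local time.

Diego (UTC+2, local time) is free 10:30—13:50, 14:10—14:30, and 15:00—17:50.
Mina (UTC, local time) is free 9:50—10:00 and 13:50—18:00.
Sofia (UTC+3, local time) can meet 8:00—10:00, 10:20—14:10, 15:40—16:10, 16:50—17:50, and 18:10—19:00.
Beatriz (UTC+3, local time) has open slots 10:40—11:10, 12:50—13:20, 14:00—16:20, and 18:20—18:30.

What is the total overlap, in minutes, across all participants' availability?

Diego → UTC: 08:30–11:50, 12:10–12:30, 13:00–15:50.
Mina → UTC: 09:50–10:00, 13:50–18:00.
Sofia → UTC: 05:00–07:00, 07:20–11:10, 12:40–13:10, 13:50–14:50, 15:10–16:00.
Beatriz → UTC: 07:40–08:10, 09:50–10:20, 11:00–13:20, 15:20–15:30.
Diego ∩ Mina: 09:50–10:00, 13:50–15:50.
Diego ∩ Mina ∩ Sofia: 09:50–10:00, 13:50–14:50, 15:10–15:50.
Diego ∩ Mina ∩ Sofia ∩ Beatriz: 09:50–10:00, 15:20–15:30.
Total common minutes: 10 + 10 = 20.

20 minutes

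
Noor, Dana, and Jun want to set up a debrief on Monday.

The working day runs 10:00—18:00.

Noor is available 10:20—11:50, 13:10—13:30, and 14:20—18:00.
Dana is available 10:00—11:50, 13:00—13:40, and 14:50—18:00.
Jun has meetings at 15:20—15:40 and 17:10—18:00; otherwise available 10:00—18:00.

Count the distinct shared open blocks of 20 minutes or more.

4

Jun free within 10:00–18:00: 10:00–15:20, 15:40–17:10.
Noor ∩ Dana: 10:20–11:50, 13:10–13:30, 14:50–18:00.
Noor ∩ Dana ∩ Jun: 10:20–11:50, 13:10–13:30, 14:50–15:20, 15:40–17:10.
Windows ≥ 20 min: 10:20–11:50, 13:10–13:30, 14:50–15:20, 15:40–17:10.
That's 4 windows.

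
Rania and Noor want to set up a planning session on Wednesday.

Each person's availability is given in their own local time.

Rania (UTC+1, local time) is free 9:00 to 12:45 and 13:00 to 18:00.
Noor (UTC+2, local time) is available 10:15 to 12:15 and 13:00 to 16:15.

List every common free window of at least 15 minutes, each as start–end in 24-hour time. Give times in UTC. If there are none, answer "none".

08:15–10:15, 11:00–11:45, 12:00–14:15

Rania → UTC: 08:00–11:45, 12:00–17:00.
Noor → UTC: 08:15–10:15, 11:00–14:15.
Rania ∩ Noor: 08:15–10:15, 11:00–11:45, 12:00–14:15.
Windows ≥ 15 min: 08:15–10:15, 11:00–11:45, 12:00–14:15.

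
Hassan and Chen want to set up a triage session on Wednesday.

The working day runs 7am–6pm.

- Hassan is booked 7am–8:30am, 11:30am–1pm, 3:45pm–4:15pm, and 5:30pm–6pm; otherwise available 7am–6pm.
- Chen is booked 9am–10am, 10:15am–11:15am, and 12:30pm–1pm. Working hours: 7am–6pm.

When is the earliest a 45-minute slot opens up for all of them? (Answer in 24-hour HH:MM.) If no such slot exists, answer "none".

13:00

Hassan free within 07:00–18:00: 08:30–11:30, 13:00–15:45, 16:15–17:30.
Chen free within 07:00–18:00: 07:00–09:00, 10:00–10:15, 11:15–12:30, 13:00–18:00.
Hassan ∩ Chen: 08:30–09:00, 10:00–10:15, 11:15–11:30, 13:00–15:45, 16:15–17:30.
Windows ≥ 45 min: 13:00–15:45, 16:15–17:30.
Earliest such window starts at 13:00.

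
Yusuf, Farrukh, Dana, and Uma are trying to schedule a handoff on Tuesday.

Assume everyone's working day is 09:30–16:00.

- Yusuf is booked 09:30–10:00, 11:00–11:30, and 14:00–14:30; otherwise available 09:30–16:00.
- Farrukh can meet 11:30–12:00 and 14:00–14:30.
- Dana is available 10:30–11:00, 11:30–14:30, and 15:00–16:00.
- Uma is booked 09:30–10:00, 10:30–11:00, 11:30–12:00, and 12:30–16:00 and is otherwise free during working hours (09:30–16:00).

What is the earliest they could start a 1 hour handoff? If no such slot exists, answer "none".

Yusuf free within 09:30–16:00: 10:00–11:00, 11:30–14:00, 14:30–16:00.
Uma free within 09:30–16:00: 10:00–10:30, 11:00–11:30, 12:00–12:30.
Yusuf ∩ Farrukh: 11:30–12:00.
Yusuf ∩ Farrukh ∩ Dana: 11:30–12:00.
Yusuf ∩ Farrukh ∩ Dana ∩ Uma: (none).
Windows ≥ 60 min: (none).

none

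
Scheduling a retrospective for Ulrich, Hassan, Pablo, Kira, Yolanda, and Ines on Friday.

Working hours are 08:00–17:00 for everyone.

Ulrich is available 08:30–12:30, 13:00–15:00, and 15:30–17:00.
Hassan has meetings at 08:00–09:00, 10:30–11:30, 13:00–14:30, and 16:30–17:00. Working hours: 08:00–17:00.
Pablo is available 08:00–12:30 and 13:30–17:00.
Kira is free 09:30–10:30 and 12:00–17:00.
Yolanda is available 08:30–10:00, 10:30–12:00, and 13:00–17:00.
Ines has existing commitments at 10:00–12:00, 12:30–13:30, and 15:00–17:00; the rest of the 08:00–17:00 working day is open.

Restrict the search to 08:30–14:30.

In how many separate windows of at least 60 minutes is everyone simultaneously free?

0

Hassan free within 08:00–17:00: 09:00–10:30, 11:30–13:00, 14:30–16:30.
Ines free within 08:00–17:00: 08:00–10:00, 12:00–12:30, 13:30–15:00.
Ulrich ∩ Hassan: 09:00–10:30, 11:30–12:30, 14:30–15:00, 15:30–16:30.
Ulrich ∩ Hassan ∩ Pablo: 09:00–10:30, 11:30–12:30, 14:30–15:00, 15:30–16:30.
Ulrich ∩ Hassan ∩ Pablo ∩ Kira: 09:30–10:30, 12:00–12:30, 14:30–15:00, 15:30–16:30.
Ulrich ∩ Hassan ∩ Pablo ∩ Kira ∩ Yolanda: 09:30–10:00, 14:30–15:00, 15:30–16:30.
Ulrich ∩ Hassan ∩ Pablo ∩ Kira ∩ Yolanda ∩ Ines: 09:30–10:00, 14:30–15:00.
Restricted to 08:30–14:30: 09:30–10:00.
Windows ≥ 60 min: (none).
That's 0 windows.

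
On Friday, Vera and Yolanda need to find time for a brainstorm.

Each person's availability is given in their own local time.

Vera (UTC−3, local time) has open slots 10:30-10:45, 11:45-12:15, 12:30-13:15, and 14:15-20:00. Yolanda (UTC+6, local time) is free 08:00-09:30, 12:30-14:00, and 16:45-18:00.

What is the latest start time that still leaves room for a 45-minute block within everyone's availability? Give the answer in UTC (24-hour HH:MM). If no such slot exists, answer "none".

none

Vera → UTC: 13:30–13:45, 14:45–15:15, 15:30–16:15, 17:15–23:00.
Yolanda → UTC: 02:00–03:30, 06:30–08:00, 10:45–12:00.
Vera ∩ Yolanda: (none).
Windows ≥ 45 min: (none).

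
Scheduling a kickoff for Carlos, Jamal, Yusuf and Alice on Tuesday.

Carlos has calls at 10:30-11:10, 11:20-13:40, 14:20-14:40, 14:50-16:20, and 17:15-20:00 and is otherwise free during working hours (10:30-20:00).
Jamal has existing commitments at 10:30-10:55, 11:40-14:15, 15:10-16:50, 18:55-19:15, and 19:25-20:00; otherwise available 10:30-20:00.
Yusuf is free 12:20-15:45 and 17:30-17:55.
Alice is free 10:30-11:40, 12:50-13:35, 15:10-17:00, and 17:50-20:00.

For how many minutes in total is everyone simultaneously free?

Carlos free within 10:30–20:00: 11:10–11:20, 13:40–14:20, 14:40–14:50, 16:20–17:15.
Jamal free within 10:30–20:00: 10:55–11:40, 14:15–15:10, 16:50–18:55, 19:15–19:25.
Carlos ∩ Jamal: 11:10–11:20, 14:15–14:20, 14:40–14:50, 16:50–17:15.
Carlos ∩ Jamal ∩ Yusuf: 14:15–14:20, 14:40–14:50.
Carlos ∩ Jamal ∩ Yusuf ∩ Alice: (none).
Total common minutes: 0.

0 minutes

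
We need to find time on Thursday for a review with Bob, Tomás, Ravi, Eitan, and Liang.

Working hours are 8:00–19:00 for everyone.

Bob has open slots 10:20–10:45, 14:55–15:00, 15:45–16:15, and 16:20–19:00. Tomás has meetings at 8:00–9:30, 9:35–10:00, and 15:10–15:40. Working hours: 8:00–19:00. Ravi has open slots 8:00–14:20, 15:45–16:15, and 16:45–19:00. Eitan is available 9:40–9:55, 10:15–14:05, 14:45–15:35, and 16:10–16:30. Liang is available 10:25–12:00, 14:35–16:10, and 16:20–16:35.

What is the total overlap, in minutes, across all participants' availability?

Tomás free within 08:00–19:00: 09:30–09:35, 10:00–15:10, 15:40–19:00.
Bob ∩ Tomás: 10:20–10:45, 14:55–15:00, 15:45–16:15, 16:20–19:00.
Bob ∩ Tomás ∩ Ravi: 10:20–10:45, 15:45–16:15, 16:45–19:00.
Bob ∩ Tomás ∩ Ravi ∩ Eitan: 10:20–10:45, 16:10–16:15.
Bob ∩ Tomás ∩ Ravi ∩ Eitan ∩ Liang: 10:25–10:45.
Total common minutes: 20.

20 minutes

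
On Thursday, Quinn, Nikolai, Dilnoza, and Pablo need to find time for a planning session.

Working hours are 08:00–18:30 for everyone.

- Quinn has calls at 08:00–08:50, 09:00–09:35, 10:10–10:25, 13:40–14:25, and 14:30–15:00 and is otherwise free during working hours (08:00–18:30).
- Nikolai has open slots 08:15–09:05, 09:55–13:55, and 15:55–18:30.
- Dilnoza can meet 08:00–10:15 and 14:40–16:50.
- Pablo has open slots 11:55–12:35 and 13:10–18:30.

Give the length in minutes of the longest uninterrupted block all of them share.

Quinn free within 08:00–18:30: 08:50–09:00, 09:35–10:10, 10:25–13:40, 14:25–14:30, 15:00–18:30.
Quinn ∩ Nikolai: 08:50–09:00, 09:55–10:10, 10:25–13:40, 15:55–18:30.
Quinn ∩ Nikolai ∩ Dilnoza: 08:50–09:00, 09:55–10:10, 15:55–16:50.
Quinn ∩ Nikolai ∩ Dilnoza ∩ Pablo: 15:55–16:50.
Single common window of 55 minutes.

55 minutes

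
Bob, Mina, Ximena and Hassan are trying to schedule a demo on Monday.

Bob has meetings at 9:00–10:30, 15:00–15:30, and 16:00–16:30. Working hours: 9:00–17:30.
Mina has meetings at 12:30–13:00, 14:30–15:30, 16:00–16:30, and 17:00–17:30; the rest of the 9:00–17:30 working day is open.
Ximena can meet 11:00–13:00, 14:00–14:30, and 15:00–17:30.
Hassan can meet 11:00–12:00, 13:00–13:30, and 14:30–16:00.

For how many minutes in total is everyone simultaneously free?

Bob free within 09:00–17:30: 10:30–15:00, 15:30–16:00, 16:30–17:30.
Mina free within 09:00–17:30: 09:00–12:30, 13:00–14:30, 15:30–16:00, 16:30–17:00.
Bob ∩ Mina: 10:30–12:30, 13:00–14:30, 15:30–16:00, 16:30–17:00.
Bob ∩ Mina ∩ Ximena: 11:00–12:30, 14:00–14:30, 15:30–16:00, 16:30–17:00.
Bob ∩ Mina ∩ Ximena ∩ Hassan: 11:00–12:00, 15:30–16:00.
Total common minutes: 60 + 30 = 90.

90 minutes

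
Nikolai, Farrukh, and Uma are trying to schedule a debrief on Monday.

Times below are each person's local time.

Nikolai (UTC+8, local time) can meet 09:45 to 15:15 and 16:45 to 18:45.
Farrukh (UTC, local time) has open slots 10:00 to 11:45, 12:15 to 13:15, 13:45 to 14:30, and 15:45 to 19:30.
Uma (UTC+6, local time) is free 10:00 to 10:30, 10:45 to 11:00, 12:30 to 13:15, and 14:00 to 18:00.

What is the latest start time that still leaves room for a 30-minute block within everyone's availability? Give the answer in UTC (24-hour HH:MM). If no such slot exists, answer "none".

Nikolai → UTC: 01:45–07:15, 08:45–10:45.
Farrukh → UTC: 10:00–11:45, 12:15–13:15, 13:45–14:30, 15:45–19:30.
Uma → UTC: 04:00–04:30, 04:45–05:00, 06:30–07:15, 08:00–12:00.
Nikolai ∩ Farrukh: 10:00–10:45.
Nikolai ∩ Farrukh ∩ Uma: 10:00–10:45.
Windows ≥ 30 min: 10:00–10:45.
Latest start in the last window 10:00–10:45 is 10:45 − 30 min = 10:15.

10:15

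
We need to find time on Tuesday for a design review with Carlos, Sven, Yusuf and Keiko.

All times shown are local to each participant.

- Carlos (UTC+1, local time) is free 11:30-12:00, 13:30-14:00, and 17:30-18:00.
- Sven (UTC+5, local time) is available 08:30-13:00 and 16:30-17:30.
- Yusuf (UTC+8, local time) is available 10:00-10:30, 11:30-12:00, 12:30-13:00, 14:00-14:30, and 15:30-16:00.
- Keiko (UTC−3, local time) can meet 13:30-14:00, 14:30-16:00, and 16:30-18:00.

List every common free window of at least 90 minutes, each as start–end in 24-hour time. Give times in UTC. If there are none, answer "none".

Carlos → UTC: 10:30–11:00, 12:30–13:00, 16:30–17:00.
Sven → UTC: 03:30–08:00, 11:30–12:30.
Yusuf → UTC: 02:00–02:30, 03:30–04:00, 04:30–05:00, 06:00–06:30, 07:30–08:00.
Keiko → UTC: 16:30–17:00, 17:30–19:00, 19:30–21:00.
Carlos ∩ Sven: (none).
Carlos ∩ Sven ∩ Yusuf: (none).
Carlos ∩ Sven ∩ Yusuf ∩ Keiko: (none).
Windows ≥ 90 min: (none).

none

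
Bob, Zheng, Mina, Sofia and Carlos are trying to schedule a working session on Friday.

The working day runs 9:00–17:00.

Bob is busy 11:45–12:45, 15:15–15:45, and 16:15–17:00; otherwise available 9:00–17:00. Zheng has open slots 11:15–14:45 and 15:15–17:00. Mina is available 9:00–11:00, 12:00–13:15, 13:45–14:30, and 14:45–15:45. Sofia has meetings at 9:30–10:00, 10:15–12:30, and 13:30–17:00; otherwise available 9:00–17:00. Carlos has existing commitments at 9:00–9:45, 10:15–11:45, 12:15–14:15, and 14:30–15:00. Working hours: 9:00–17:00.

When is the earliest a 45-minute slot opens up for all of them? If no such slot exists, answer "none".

none

Bob free within 09:00–17:00: 09:00–11:45, 12:45–15:15, 15:45–16:15.
Sofia free within 09:00–17:00: 09:00–09:30, 10:00–10:15, 12:30–13:30.
Carlos free within 09:00–17:00: 09:45–10:15, 11:45–12:15, 14:15–14:30, 15:00–17:00.
Bob ∩ Zheng: 11:15–11:45, 12:45–14:45, 15:45–16:15.
Bob ∩ Zheng ∩ Mina: 12:45–13:15, 13:45–14:30.
Bob ∩ Zheng ∩ Mina ∩ Sofia: 12:45–13:15.
Bob ∩ Zheng ∩ Mina ∩ Sofia ∩ Carlos: (none).
Windows ≥ 45 min: (none).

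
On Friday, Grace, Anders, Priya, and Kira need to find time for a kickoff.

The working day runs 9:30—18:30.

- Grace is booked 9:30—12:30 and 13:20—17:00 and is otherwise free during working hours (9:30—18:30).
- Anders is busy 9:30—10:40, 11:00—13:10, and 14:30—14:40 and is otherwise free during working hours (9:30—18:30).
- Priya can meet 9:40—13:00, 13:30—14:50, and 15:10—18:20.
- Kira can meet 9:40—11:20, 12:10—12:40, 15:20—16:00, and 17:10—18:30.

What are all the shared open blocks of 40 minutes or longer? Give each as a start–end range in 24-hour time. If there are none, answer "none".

Grace free within 09:30–18:30: 12:30–13:20, 17:00–18:30.
Anders free within 09:30–18:30: 10:40–11:00, 13:10–14:30, 14:40–18:30.
Grace ∩ Anders: 13:10–13:20, 17:00–18:30.
Grace ∩ Anders ∩ Priya: 17:00–18:20.
Grace ∩ Anders ∩ Priya ∩ Kira: 17:10–18:20.
Windows ≥ 40 min: 17:10–18:20.

17:10–18:20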